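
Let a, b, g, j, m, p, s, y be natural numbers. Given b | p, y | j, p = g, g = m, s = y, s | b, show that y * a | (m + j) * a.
p = g and g = m, therefore p = m. s | b and b | p, therefore s | p. Since s = y, y | p. Since p = m, y | m. y | j, so y | m + j. Then y * a | (m + j) * a.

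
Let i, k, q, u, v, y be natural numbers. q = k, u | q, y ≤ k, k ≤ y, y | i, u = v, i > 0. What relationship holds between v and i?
v ≤ i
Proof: k ≤ y and y ≤ k, hence k = y. q = k, so q = y. u | q, so u | y. Because y | i, u | i. i > 0, so u ≤ i. u = v, so v ≤ i.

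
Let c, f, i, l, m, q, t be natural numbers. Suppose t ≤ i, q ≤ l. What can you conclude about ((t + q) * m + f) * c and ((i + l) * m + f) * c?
((t + q) * m + f) * c ≤ ((i + l) * m + f) * c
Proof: t ≤ i and q ≤ l, so t + q ≤ i + l. Then (t + q) * m ≤ (i + l) * m. Then (t + q) * m + f ≤ (i + l) * m + f. Then ((t + q) * m + f) * c ≤ ((i + l) * m + f) * c.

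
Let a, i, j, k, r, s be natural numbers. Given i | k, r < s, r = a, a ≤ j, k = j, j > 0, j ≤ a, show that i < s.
k = j and i | k, thus i | j. Since j > 0, i ≤ j. a ≤ j and j ≤ a, hence a = j. Since r = a, r = j. Since r < s, j < s. Because i ≤ j, i < s.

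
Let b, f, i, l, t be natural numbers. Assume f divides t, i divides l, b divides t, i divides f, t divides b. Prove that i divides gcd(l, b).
t divides b and b divides t, therefore t = b. From i divides f and f divides t, i divides t. t = b, so i divides b. From i divides l, i divides gcd(l, b).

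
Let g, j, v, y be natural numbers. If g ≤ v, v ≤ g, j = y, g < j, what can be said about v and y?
v < y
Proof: From g ≤ v and v ≤ g, g = v. Because j = y and g < j, g < y. g = v, so v < y.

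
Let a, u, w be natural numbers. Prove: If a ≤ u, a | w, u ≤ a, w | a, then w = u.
Since w | a and a | w, w = a. a ≤ u and u ≤ a, therefore a = u. w = a, so w = u.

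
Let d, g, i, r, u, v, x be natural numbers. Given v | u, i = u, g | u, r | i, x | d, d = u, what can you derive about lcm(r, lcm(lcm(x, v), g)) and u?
lcm(r, lcm(lcm(x, v), g)) | u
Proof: i = u and r | i, thus r | u. d = u and x | d, so x | u. Since v | u, lcm(x, v) | u. Since g | u, lcm(lcm(x, v), g) | u. Since r | u, lcm(r, lcm(lcm(x, v), g)) | u.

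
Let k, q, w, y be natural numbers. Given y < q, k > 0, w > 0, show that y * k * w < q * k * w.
y < q and k > 0, thus y * k < q * k. Since w > 0, y * k * w < q * k * w.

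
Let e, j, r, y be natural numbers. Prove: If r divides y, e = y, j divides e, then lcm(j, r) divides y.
e = y and j divides e, thus j divides y. Since r divides y, lcm(j, r) divides y.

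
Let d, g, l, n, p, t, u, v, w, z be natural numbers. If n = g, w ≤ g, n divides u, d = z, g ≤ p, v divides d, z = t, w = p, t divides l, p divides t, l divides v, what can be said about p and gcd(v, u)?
p divides gcd(v, u)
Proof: From t divides l and l divides v, t divides v. d = z and v divides d, thus v divides z. Since z = t, v divides t. Since t divides v, t = v. p divides t, so p divides v. From w = p and w ≤ g, p ≤ g. Since g ≤ p, g = p. From n = g, n = p. From n divides u, p divides u. Since p divides v, p divides gcd(v, u).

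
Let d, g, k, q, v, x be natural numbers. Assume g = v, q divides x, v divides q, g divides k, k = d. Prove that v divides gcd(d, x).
Since g = v and g divides k, v divides k. Since k = d, v divides d. v divides q and q divides x, thus v divides x. v divides d, so v divides gcd(d, x).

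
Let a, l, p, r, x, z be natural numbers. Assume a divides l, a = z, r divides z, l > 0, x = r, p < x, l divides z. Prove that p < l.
Since x = r and p < x, p < r. Since a = z and a divides l, z divides l. Because l divides z, z = l. r divides z, so r divides l. Since l > 0, r ≤ l. Since p < r, p < l.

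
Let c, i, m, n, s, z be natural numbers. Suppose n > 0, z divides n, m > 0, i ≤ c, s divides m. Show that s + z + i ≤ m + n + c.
s divides m and m > 0, hence s ≤ m. From z divides n and n > 0, z ≤ n. Since i ≤ c, z + i ≤ n + c. Since s ≤ m, s + z + i ≤ m + n + c.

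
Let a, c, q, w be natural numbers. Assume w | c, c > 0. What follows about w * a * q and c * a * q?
w * a * q ≤ c * a * q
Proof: w | c and c > 0, so w ≤ c. Then w * a ≤ c * a. Then w * a * q ≤ c * a * q.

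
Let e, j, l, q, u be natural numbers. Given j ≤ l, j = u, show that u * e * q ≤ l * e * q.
Since j = u and j ≤ l, u ≤ l. By multiplying by a non-negative, u * e ≤ l * e. By multiplying by a non-negative, u * e * q ≤ l * e * q.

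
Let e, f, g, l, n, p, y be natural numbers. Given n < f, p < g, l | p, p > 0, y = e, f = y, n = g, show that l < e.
From l | p and p > 0, l ≤ p. f = y and n < f, thus n < y. Since n = g, g < y. y = e, so g < e. Because p < g, p < e. Since l ≤ p, l < e.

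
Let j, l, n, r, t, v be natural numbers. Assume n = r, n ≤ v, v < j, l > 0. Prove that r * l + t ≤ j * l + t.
n ≤ v and v < j, therefore n < j. Since n = r, r < j. Combining with l > 0, by multiplying by a positive, r * l < j * l. Then r * l + t < j * l + t. Then r * l + t ≤ j * l + t.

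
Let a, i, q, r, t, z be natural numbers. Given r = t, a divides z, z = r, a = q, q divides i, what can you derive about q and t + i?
q divides t + i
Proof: z = r and r = t, therefore z = t. From a = q and a divides z, q divides z. Since z = t, q divides t. Since q divides i, q divides t + i.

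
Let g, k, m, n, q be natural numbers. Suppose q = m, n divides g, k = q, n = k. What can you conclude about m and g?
m divides g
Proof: n = k and k = q, so n = q. n divides g, so q divides g. q = m, so m divides g.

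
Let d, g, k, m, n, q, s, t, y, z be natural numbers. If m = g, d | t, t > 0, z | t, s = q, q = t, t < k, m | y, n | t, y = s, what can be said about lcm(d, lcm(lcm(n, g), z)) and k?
lcm(d, lcm(lcm(n, g), z)) < k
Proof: From s = q and q = t, s = t. y = s and m | y, hence m | s. s = t, so m | t. m = g, so g | t. n | t, so lcm(n, g) | t. Because z | t, lcm(lcm(n, g), z) | t. Since d | t, lcm(d, lcm(lcm(n, g), z)) | t. Since t > 0, lcm(d, lcm(lcm(n, g), z)) ≤ t. Since t < k, lcm(d, lcm(lcm(n, g), z)) < k.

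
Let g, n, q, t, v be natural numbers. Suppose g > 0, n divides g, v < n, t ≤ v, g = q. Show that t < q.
t ≤ v and v < n, hence t < n. n divides g and g > 0, so n ≤ g. Since g = q, n ≤ q. Since t < n, t < q.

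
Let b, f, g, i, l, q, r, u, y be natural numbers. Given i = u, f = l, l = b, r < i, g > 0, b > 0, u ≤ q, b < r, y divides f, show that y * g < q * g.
From f = l and l = b, f = b. y divides f, so y divides b. From b > 0, y ≤ b. b < r and r < i, so b < i. y ≤ b, so y < i. i = u, so y < u. Since u ≤ q, y < q. Since g > 0, by multiplying by a positive, y * g < q * g.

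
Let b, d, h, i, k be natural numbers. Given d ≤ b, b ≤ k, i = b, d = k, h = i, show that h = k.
h = i and i = b, hence h = b. From d = k and d ≤ b, k ≤ b. b ≤ k, so b = k. Since h = b, h = k.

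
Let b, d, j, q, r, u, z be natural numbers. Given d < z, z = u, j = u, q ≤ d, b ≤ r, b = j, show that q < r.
q ≤ d and d < z, thus q < z. Since z = u, q < u. b = j and j = u, hence b = u. b ≤ r, so u ≤ r. Since q < u, q < r.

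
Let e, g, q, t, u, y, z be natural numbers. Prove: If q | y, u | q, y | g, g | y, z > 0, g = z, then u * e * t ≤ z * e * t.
y | g and g | y, so y = g. Since q | y, q | g. u | q, so u | g. Since g = z, u | z. z > 0, so u ≤ z. Then u * e ≤ z * e. Then u * e * t ≤ z * e * t.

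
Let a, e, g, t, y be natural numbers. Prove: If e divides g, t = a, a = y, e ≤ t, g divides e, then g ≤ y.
From t = a and a = y, t = y. e divides g and g divides e, hence e = g. Since e ≤ t, g ≤ t. t = y, so g ≤ y.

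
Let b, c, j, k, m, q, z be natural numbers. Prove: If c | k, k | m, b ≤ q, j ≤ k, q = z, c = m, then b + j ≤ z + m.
q = z and b ≤ q, so b ≤ z. c = m and c | k, thus m | k. Because k | m, k = m. Since j ≤ k, j ≤ m. b ≤ z, so b + j ≤ z + m.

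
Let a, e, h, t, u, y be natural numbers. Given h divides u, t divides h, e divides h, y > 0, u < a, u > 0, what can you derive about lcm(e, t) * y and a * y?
lcm(e, t) * y < a * y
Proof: e divides h and t divides h, so lcm(e, t) divides h. h divides u, so lcm(e, t) divides u. Since u > 0, lcm(e, t) ≤ u. u < a, so lcm(e, t) < a. Combining with y > 0, by multiplying by a positive, lcm(e, t) * y < a * y.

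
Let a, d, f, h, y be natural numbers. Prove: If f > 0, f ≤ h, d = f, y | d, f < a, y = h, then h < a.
Because d = f and y | d, y | f. y = h, so h | f. f > 0, so h ≤ f. From f ≤ h, f = h. Since f < a, h < a.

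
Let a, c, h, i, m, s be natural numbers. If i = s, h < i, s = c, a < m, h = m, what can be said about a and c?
a < c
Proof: i = s and s = c, therefore i = c. Since h < i, h < c. h = m, so m < c. Since a < m, a < c.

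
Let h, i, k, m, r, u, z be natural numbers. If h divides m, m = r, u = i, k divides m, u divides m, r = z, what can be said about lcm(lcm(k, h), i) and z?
lcm(lcm(k, h), i) divides z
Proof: m = r and r = z, thus m = z. From k divides m and h divides m, lcm(k, h) divides m. u = i and u divides m, therefore i divides m. Because lcm(k, h) divides m, lcm(lcm(k, h), i) divides m. Since m = z, lcm(lcm(k, h), i) divides z.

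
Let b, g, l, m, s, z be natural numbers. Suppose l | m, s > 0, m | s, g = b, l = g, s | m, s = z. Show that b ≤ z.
From l = g and g = b, l = b. m | s and s | m, therefore m = s. l | m, so l | s. s > 0, so l ≤ s. s = z, so l ≤ z. l = b, so b ≤ z.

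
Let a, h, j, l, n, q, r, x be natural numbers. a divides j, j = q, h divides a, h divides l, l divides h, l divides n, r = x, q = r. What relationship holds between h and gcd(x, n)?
h divides gcd(x, n)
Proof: Since q = r and r = x, q = x. h divides a and a divides j, hence h divides j. Since j = q, h divides q. Since q = x, h divides x. l divides h and h divides l, therefore l = h. Since l divides n, h divides n. h divides x, so h divides gcd(x, n).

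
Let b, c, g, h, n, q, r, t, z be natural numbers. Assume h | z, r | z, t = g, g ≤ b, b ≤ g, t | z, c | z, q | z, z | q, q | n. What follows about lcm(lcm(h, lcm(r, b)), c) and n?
lcm(lcm(h, lcm(r, b)), c) | n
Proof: Since g ≤ b and b ≤ g, g = b. Since t = g, t = b. From t | z, b | z. Since r | z, lcm(r, b) | z. Since h | z, lcm(h, lcm(r, b)) | z. Since c | z, lcm(lcm(h, lcm(r, b)), c) | z. q | z and z | q, thus q = z. q | n, so z | n. From lcm(lcm(h, lcm(r, b)), c) | z, lcm(lcm(h, lcm(r, b)), c) | n.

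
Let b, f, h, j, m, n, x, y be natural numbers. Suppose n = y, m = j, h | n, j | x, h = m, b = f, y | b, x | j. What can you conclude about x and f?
x | f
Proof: j | x and x | j, therefore j = x. Since m = j, m = x. n = y and h | n, thus h | y. h = m, so m | y. Since b = f and y | b, y | f. m | y, so m | f. Because m = x, x | f.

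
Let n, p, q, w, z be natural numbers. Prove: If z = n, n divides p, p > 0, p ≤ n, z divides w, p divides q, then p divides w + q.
n divides p and p > 0, therefore n ≤ p. p ≤ n, so n = p. Because z = n, z = p. Because z divides w, p divides w. Since p divides q, p divides w + q.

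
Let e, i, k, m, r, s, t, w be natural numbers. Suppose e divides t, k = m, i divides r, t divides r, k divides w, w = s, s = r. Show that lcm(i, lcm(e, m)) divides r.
Since e divides t and t divides r, e divides r. k = m and k divides w, therefore m divides w. w = s, so m divides s. Since s = r, m divides r. e divides r, so lcm(e, m) divides r. Since i divides r, lcm(i, lcm(e, m)) divides r.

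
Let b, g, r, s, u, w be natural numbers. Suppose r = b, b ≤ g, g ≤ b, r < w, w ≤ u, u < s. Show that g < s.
b ≤ g and g ≤ b, therefore b = g. Since r = b, r = g. Since r < w and w ≤ u, r < u. Since r = g, g < u. Since u < s, g < s.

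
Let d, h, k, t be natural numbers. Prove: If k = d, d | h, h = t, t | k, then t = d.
k = d and t | k, therefore t | d. Since h = t and d | h, d | t. t | d, so t = d.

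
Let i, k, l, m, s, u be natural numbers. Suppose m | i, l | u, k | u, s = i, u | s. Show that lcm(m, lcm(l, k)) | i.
l | u and k | u, so lcm(l, k) | u. s = i and u | s, so u | i. Since lcm(l, k) | u, lcm(l, k) | i. Since m | i, lcm(m, lcm(l, k)) | i.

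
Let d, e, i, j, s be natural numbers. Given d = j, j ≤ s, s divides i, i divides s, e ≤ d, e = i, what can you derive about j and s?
j = s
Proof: i divides s and s divides i, hence i = s. Since e = i, e = s. From d = j and e ≤ d, e ≤ j. Since e = s, s ≤ j. Since j ≤ s, s = j. Then j = s.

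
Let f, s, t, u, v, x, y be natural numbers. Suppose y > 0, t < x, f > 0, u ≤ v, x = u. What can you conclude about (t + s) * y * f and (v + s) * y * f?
(t + s) * y * f < (v + s) * y * f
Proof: Since x = u and t < x, t < u. Since u ≤ v, t < v. Then t + s < v + s. Combined with y > 0, by multiplying by a positive, (t + s) * y < (v + s) * y. Since f > 0, by multiplying by a positive, (t + s) * y * f < (v + s) * y * f.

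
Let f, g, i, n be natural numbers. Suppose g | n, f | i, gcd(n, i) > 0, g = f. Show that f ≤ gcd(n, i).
g = f and g | n, therefore f | n. Since f | i, f | gcd(n, i). gcd(n, i) > 0, so f ≤ gcd(n, i).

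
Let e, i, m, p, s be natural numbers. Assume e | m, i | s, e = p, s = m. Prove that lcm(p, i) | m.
e = p and e | m, hence p | m. s = m and i | s, thus i | m. p | m, so lcm(p, i) | m.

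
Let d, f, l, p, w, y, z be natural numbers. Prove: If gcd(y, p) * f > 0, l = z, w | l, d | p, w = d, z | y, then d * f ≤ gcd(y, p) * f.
Since w = d and w | l, d | l. l = z, so d | z. z | y, so d | y. Since d | p, d | gcd(y, p). Then d * f | gcd(y, p) * f. Because gcd(y, p) * f > 0, d * f ≤ gcd(y, p) * f.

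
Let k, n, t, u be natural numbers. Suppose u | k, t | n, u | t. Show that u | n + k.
u | t and t | n, thus u | n. Since u | k, u | n + k.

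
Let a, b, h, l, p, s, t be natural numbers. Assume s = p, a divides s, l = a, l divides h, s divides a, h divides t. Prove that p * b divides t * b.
Because a divides s and s divides a, a = s. l = a, so l = s. l divides h and h divides t, therefore l divides t. Since l = s, s divides t. s = p, so p divides t. Then p * b divides t * b.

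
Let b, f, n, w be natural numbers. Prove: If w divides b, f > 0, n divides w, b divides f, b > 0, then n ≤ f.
n divides w and w divides b, hence n divides b. Because b > 0, n ≤ b. Since b divides f and f > 0, b ≤ f. n ≤ b, so n ≤ f.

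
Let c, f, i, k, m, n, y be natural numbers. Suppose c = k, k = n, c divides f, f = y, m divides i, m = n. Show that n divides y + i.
Since f = y and c divides f, c divides y. c = k, so k divides y. Since k = n, n divides y. Since m = n and m divides i, n divides i. Since n divides y, n divides y + i.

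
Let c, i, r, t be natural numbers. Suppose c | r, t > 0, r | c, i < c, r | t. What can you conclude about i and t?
i < t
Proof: r | c and c | r, therefore r = c. r | t and t > 0, thus r ≤ t. r = c, so c ≤ t. i < c, so i < t.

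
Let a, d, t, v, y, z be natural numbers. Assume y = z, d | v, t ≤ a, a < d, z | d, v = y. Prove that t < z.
v = y and y = z, so v = z. d | v, so d | z. Since z | d, d = z. t ≤ a and a < d, so t < d. Since d = z, t < z.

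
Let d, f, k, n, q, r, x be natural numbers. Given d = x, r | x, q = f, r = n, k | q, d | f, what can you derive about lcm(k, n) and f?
lcm(k, n) | f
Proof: From q = f and k | q, k | f. Because d = x and d | f, x | f. Since r | x, r | f. Since r = n, n | f. k | f, so lcm(k, n) | f.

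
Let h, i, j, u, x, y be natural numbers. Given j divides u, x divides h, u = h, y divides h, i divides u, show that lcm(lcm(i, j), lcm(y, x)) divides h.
i divides u and j divides u, hence lcm(i, j) divides u. From u = h, lcm(i, j) divides h. Since y divides h and x divides h, lcm(y, x) divides h. lcm(i, j) divides h, so lcm(lcm(i, j), lcm(y, x)) divides h.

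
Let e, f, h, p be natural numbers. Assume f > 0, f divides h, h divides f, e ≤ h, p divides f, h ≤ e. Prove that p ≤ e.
Because f divides h and h divides f, f = h. Since h ≤ e and e ≤ h, h = e. From f = h, f = e. Since p divides f and f > 0, p ≤ f. f = e, so p ≤ e.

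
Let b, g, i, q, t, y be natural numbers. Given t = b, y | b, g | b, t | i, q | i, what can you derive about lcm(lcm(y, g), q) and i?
lcm(lcm(y, g), q) | i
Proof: Because y | b and g | b, lcm(y, g) | b. t = b and t | i, therefore b | i. lcm(y, g) | b, so lcm(y, g) | i. Since q | i, lcm(lcm(y, g), q) | i.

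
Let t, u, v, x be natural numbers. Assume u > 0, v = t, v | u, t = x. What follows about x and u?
x ≤ u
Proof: From v = t and v | u, t | u. From u > 0, t ≤ u. Since t = x, x ≤ u.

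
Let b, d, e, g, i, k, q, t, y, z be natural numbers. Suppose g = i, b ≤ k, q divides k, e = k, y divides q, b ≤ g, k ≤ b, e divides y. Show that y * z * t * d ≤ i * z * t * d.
b ≤ k and k ≤ b, so b = k. Since e = k and e divides y, k divides y. Since y divides q and q divides k, y divides k. k divides y, so k = y. Since b = k, b = y. From b ≤ g, y ≤ g. Since g = i, y ≤ i. By multiplying by a non-negative, y * z ≤ i * z. By multiplying by a non-negative, y * z * t ≤ i * z * t. By multiplying by a non-negative, y * z * t * d ≤ i * z * t * d.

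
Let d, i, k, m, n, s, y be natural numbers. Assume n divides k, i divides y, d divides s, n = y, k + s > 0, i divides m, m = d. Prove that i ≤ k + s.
n = y and n divides k, thus y divides k. Since i divides y, i divides k. Because m = d and i divides m, i divides d. d divides s, so i divides s. Since i divides k, i divides k + s. k + s > 0, so i ≤ k + s.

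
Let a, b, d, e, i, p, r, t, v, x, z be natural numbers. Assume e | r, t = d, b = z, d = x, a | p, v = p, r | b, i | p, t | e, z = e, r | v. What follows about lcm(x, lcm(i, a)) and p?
lcm(x, lcm(i, a)) | p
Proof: Since t = d and d = x, t = x. From b = z and r | b, r | z. Since z = e, r | e. e | r, so r = e. Since v = p and r | v, r | p. r = e, so e | p. Since t | e, t | p. Since t = x, x | p. i | p and a | p, so lcm(i, a) | p. Since x | p, lcm(x, lcm(i, a)) | p.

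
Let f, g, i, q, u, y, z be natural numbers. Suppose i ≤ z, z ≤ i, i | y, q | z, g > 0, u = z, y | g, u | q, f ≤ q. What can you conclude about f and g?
f ≤ g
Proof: i ≤ z and z ≤ i, hence i = z. From u = z and u | q, z | q. Since q | z, z = q. i = z, so i = q. i | y and y | g, so i | g. Because i = q, q | g. g > 0, so q ≤ g. f ≤ q, so f ≤ g.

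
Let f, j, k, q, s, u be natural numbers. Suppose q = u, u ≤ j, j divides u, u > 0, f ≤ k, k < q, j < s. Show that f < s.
From j divides u and u > 0, j ≤ u. From u ≤ j, u = j. Since q = u, q = j. f ≤ k and k < q, hence f < q. q = j, so f < j. Since j < s, f < s.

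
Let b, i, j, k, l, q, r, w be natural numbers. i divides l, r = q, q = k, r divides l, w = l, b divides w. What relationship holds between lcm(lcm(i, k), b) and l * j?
lcm(lcm(i, k), b) divides l * j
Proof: r = q and q = k, therefore r = k. Since r divides l, k divides l. Since i divides l, lcm(i, k) divides l. w = l and b divides w, hence b divides l. From lcm(i, k) divides l, lcm(lcm(i, k), b) divides l. Then lcm(lcm(i, k), b) divides l * j.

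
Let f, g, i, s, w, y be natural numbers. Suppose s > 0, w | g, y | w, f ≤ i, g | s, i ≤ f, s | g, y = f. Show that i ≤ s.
f ≤ i and i ≤ f, therefore f = i. y = f, so y = i. Because g | s and s | g, g = s. w | g, so w | s. y | w, so y | s. Because s > 0, y ≤ s. y = i, so i ≤ s.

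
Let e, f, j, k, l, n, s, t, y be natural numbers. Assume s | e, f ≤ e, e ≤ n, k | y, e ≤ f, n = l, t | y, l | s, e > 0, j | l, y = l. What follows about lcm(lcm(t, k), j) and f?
lcm(lcm(t, k), j) | f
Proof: Because l | s and s | e, l | e. e > 0, so l ≤ e. n = l and e ≤ n, therefore e ≤ l. Since l ≤ e, l = e. e ≤ f and f ≤ e, thus e = f. l = e, so l = f. From t | y and k | y, lcm(t, k) | y. Since y = l, lcm(t, k) | l. Since j | l, lcm(lcm(t, k), j) | l. l = f, so lcm(lcm(t, k), j) | f.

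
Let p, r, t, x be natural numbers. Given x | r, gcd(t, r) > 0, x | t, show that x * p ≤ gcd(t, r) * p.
From x | t and x | r, x | gcd(t, r). Since gcd(t, r) > 0, x ≤ gcd(t, r). Then x * p ≤ gcd(t, r) * p.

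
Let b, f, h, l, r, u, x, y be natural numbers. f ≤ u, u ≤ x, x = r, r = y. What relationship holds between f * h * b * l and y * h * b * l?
f * h * b * l ≤ y * h * b * l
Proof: x = r and r = y, hence x = y. Since f ≤ u and u ≤ x, f ≤ x. Since x = y, f ≤ y. By multiplying by a non-negative, f * h ≤ y * h. By multiplying by a non-negative, f * h * b ≤ y * h * b. By multiplying by a non-negative, f * h * b * l ≤ y * h * b * l.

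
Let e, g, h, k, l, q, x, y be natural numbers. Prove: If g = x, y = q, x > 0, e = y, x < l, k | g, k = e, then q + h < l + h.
k = e and e = y, thus k = y. k | g, so y | g. g = x, so y | x. From x > 0, y ≤ x. x < l, so y < l. Since y = q, q < l. Then q + h < l + h.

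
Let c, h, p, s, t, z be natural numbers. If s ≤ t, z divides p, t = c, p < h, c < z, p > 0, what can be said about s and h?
s < h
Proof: From t = c and s ≤ t, s ≤ c. Because z divides p and p > 0, z ≤ p. Since c < z, c < p. Since s ≤ c, s < p. Since p < h, s < h.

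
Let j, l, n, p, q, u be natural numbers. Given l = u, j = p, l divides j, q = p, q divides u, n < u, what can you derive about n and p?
n < p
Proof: Since j = p and l divides j, l divides p. l = u, so u divides p. q = p and q divides u, so p divides u. Since u divides p, u = p. n < u, so n < p.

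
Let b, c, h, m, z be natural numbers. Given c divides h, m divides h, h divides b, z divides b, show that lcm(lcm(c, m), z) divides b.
Since c divides h and m divides h, lcm(c, m) divides h. Since h divides b, lcm(c, m) divides b. z divides b, so lcm(lcm(c, m), z) divides b.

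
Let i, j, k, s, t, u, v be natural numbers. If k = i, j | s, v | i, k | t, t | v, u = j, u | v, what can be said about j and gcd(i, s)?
j | gcd(i, s)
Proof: k | t and t | v, thus k | v. Since k = i, i | v. v | i, so v = i. u | v, so u | i. u = j, so j | i. Since j | s, j | gcd(i, s).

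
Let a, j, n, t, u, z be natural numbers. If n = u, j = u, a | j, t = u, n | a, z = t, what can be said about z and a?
z = a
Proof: z = t and t = u, hence z = u. Since n = u and n | a, u | a. j = u and a | j, hence a | u. Since u | a, u = a. Since z = u, z = a.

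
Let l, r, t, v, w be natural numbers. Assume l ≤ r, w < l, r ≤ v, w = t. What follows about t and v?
t < v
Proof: w = t and w < l, so t < l. l ≤ r and r ≤ v, so l ≤ v. t < l, so t < v.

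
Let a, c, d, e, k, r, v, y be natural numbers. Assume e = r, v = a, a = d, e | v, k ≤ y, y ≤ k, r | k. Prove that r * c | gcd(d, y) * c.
From v = a and a = d, v = d. From e | v, e | d. e = r, so r | d. Because k ≤ y and y ≤ k, k = y. r | k, so r | y. r | d, so r | gcd(d, y). Then r * c | gcd(d, y) * c.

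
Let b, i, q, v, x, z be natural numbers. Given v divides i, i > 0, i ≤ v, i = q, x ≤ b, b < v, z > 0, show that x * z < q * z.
v divides i and i > 0, thus v ≤ i. i ≤ v, so v = i. Because i = q, v = q. Since x ≤ b and b < v, x < v. v = q, so x < q. Since z > 0, by multiplying by a positive, x * z < q * z.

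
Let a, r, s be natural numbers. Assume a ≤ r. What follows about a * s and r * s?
a * s ≤ r * s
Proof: Since a ≤ r, by multiplying by a non-negative, a * s ≤ r * s.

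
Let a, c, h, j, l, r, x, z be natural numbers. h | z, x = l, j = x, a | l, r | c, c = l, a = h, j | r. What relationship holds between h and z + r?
h | z + r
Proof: Since j = x and j | r, x | r. Because x = l, l | r. c = l and r | c, therefore r | l. Since l | r, l = r. a = h and a | l, hence h | l. Since l = r, h | r. Since h | z, h | z + r.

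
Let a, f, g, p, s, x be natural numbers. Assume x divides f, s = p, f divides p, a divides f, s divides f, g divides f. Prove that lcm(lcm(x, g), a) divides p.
From s = p and s divides f, p divides f. Because f divides p, f = p. Because x divides f and g divides f, lcm(x, g) divides f. a divides f, so lcm(lcm(x, g), a) divides f. f = p, so lcm(lcm(x, g), a) divides p.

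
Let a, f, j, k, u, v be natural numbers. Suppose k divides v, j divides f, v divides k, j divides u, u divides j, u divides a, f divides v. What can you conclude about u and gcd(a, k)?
u divides gcd(a, k)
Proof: j divides u and u divides j, therefore j = u. v divides k and k divides v, hence v = k. From f divides v, f divides k. Since j divides f, j divides k. Since j = u, u divides k. From u divides a, u divides gcd(a, k).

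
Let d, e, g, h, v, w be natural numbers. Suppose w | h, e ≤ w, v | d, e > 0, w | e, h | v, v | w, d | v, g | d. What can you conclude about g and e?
g | e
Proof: d | v and v | d, so d = v. From w | h and h | v, w | v. Since v | w, v = w. d = v, so d = w. From w | e and e > 0, w ≤ e. e ≤ w, so w = e. Since d = w, d = e. Since g | d, g | e.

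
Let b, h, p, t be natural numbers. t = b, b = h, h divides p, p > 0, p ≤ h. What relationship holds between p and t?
p = t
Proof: t = b and b = h, thus t = h. Because h divides p and p > 0, h ≤ p. p ≤ h, so h = p. t = h, so t = p. Then p = t.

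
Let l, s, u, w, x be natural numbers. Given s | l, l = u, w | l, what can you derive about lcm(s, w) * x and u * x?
lcm(s, w) * x | u * x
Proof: Because s | l and w | l, lcm(s, w) | l. From l = u, lcm(s, w) | u. Then lcm(s, w) * x | u * x.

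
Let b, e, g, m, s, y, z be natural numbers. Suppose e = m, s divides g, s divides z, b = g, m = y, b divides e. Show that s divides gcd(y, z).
From b = g and b divides e, g divides e. s divides g, so s divides e. e = m, so s divides m. Since m = y, s divides y. Since s divides z, s divides gcd(y, z).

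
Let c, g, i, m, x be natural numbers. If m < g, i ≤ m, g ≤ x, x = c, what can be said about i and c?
i < c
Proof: i ≤ m and m < g, therefore i < g. Since x = c and g ≤ x, g ≤ c. Since i < g, i < c.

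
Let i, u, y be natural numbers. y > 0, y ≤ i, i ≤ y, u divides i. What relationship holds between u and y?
u ≤ y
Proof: i ≤ y and y ≤ i, thus i = y. Since u divides i, u divides y. y > 0, so u ≤ y.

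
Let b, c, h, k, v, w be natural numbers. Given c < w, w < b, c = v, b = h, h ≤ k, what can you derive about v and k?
v < k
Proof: c = v and c < w, so v < w. b = h and w < b, hence w < h. h ≤ k, so w < k. v < w, so v < k.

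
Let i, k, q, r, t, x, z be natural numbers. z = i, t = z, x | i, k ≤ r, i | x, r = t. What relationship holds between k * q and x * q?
k * q ≤ x * q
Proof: From i | x and x | i, i = x. z = i, so z = x. r = t and t = z, therefore r = z. k ≤ r, so k ≤ z. Since z = x, k ≤ x. Then k * q ≤ x * q.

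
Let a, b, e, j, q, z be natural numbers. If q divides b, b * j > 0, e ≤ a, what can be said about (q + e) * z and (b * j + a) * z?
(q + e) * z ≤ (b * j + a) * z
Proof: q divides b, thus q divides b * j. Because b * j > 0, q ≤ b * j. e ≤ a, so q + e ≤ b * j + a. By multiplying by a non-negative, (q + e) * z ≤ (b * j + a) * z.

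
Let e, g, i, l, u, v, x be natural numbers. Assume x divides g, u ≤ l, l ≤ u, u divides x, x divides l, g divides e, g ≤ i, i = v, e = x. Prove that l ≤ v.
Since e = x and g divides e, g divides x. x divides g, so g = x. Because u ≤ l and l ≤ u, u = l. Since u divides x, l divides x. x divides l, so x = l. From g = x, g = l. i = v and g ≤ i, hence g ≤ v. Since g = l, l ≤ v.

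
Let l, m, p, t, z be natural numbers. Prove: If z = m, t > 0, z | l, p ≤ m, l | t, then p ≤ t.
z | l and l | t, hence z | t. Since z = m, m | t. Since t > 0, m ≤ t. Because p ≤ m, p ≤ t.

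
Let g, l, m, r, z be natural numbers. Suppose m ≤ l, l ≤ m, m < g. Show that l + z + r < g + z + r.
m ≤ l and l ≤ m, so m = l. From m < g, l < g. Then l + z < g + z. Then l + z + r < g + z + r.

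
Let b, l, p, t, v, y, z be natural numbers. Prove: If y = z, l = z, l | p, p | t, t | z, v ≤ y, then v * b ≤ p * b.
l = z and l | p, thus z | p. Because p | t and t | z, p | z. Since z | p, z = p. From y = z, y = p. v ≤ y, so v ≤ p. Then v * b ≤ p * b.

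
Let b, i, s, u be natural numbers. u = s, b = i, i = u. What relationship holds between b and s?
b = s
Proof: Because b = i and i = u, b = u. Because u = s, b = s.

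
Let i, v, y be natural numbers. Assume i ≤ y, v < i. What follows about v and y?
v < y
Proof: v < i and i ≤ y. By transitivity, v < y.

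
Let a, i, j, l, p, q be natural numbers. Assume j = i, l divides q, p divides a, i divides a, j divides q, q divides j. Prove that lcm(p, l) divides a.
q divides j and j divides q, so q = j. l divides q, so l divides j. Since j = i, l divides i. Since i divides a, l divides a. From p divides a, lcm(p, l) divides a.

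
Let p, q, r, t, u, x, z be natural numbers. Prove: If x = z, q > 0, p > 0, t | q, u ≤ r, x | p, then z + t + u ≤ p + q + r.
From x | p and p > 0, x ≤ p. Since x = z, z ≤ p. Since t | q and q > 0, t ≤ q. Since u ≤ r, t + u ≤ q + r. z ≤ p, so z + t + u ≤ p + q + r.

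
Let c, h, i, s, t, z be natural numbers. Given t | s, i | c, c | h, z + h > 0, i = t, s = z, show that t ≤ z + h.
Because s = z and t | s, t | z. i = t and i | c, therefore t | c. Because c | h, t | h. Since t | z, t | z + h. z + h > 0, so t ≤ z + h.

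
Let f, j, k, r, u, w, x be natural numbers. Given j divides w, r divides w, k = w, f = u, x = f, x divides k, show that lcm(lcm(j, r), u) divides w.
Because j divides w and r divides w, lcm(j, r) divides w. x = f and x divides k, so f divides k. Since f = u, u divides k. k = w, so u divides w. Since lcm(j, r) divides w, lcm(lcm(j, r), u) divides w.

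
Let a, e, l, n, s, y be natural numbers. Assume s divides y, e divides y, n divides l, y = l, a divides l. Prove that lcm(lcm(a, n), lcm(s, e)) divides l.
a divides l and n divides l, therefore lcm(a, n) divides l. s divides y and e divides y, so lcm(s, e) divides y. y = l, so lcm(s, e) divides l. lcm(a, n) divides l, so lcm(lcm(a, n), lcm(s, e)) divides l.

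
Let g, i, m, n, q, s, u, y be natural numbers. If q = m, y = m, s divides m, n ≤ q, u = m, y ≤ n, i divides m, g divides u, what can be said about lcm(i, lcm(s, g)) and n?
lcm(i, lcm(s, g)) divides n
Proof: y = m and y ≤ n, thus m ≤ n. Because q = m and n ≤ q, n ≤ m. Since m ≤ n, m = n. u = m and g divides u, thus g divides m. Because s divides m, lcm(s, g) divides m. i divides m, so lcm(i, lcm(s, g)) divides m. m = n, so lcm(i, lcm(s, g)) divides n.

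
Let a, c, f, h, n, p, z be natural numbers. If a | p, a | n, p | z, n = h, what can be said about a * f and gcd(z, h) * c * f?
a * f | gcd(z, h) * c * f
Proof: a | p and p | z, so a | z. Since n = h and a | n, a | h. Because a | z, a | gcd(z, h). Then a | gcd(z, h) * c. Then a * f | gcd(z, h) * c * f.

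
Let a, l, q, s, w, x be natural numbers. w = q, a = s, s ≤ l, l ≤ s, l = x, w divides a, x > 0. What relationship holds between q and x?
q ≤ x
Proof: Since s ≤ l and l ≤ s, s = l. a = s, so a = l. l = x, so a = x. w divides a, so w divides x. x > 0, so w ≤ x. Since w = q, q ≤ x.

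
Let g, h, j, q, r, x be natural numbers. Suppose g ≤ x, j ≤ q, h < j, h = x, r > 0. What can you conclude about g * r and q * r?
g * r < q * r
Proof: Because h = x and h < j, x < j. j ≤ q, so x < q. g ≤ x, so g < q. Since r > 0, by multiplying by a positive, g * r < q * r.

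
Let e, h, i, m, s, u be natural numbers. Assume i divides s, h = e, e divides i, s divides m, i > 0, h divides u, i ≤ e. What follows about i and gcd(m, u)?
i divides gcd(m, u)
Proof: i divides s and s divides m, thus i divides m. Since e divides i and i > 0, e ≤ i. Since i ≤ e, e = i. h = e, so h = i. h divides u, so i divides u. Since i divides m, i divides gcd(m, u).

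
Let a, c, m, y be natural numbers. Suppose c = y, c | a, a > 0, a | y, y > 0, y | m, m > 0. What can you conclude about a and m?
a ≤ m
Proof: c = y and c | a, hence y | a. Because a > 0, y ≤ a. a | y and y > 0, thus a ≤ y. Since y ≤ a, y = a. y | m and m > 0, hence y ≤ m. Since y = a, a ≤ m.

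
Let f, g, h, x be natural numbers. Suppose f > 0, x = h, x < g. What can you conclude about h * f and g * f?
h * f < g * f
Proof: x = h and x < g, thus h < g. f > 0, so h * f < g * f.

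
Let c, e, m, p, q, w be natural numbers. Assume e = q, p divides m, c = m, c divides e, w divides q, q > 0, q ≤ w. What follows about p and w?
p ≤ w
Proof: From w divides q and q > 0, w ≤ q. q ≤ w, so q = w. e = q and c divides e, therefore c divides q. c = m, so m divides q. Since p divides m, p divides q. From q > 0, p ≤ q. Since q = w, p ≤ w.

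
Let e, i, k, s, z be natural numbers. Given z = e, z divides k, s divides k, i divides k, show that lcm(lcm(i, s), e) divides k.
i divides k and s divides k, so lcm(i, s) divides k. From z = e and z divides k, e divides k. Because lcm(i, s) divides k, lcm(lcm(i, s), e) divides k.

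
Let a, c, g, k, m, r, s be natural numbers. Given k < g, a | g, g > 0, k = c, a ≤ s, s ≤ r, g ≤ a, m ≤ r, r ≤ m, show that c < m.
Since r ≤ m and m ≤ r, r = m. Since a | g and g > 0, a ≤ g. Since g ≤ a, a = g. a ≤ s, so g ≤ s. Since k < g, k < s. Since s ≤ r, k < r. Since r = m, k < m. k = c, so c < m.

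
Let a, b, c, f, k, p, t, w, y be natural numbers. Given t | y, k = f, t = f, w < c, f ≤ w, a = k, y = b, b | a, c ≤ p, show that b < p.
t = f and t | y, hence f | y. Because y = b, f | b. a = k and k = f, thus a = f. b | a, so b | f. Because f | b, f = b. From f ≤ w and w < c, f < c. Because c ≤ p, f < p. f = b, so b < p.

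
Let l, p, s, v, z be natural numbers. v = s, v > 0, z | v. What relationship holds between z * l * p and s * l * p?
z * l * p ≤ s * l * p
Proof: z | v and v > 0, therefore z ≤ v. v = s, so z ≤ s. Then z * l ≤ s * l. Then z * l * p ≤ s * l * p.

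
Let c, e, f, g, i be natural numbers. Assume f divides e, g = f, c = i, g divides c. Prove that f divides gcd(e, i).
Since c = i and g divides c, g divides i. g = f, so f divides i. From f divides e, f divides gcd(e, i).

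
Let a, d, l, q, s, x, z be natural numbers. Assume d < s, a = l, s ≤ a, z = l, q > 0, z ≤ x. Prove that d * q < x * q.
Because d < s and s ≤ a, d < a. a = l, so d < l. z = l and z ≤ x, therefore l ≤ x. d < l, so d < x. Using q > 0, by multiplying by a positive, d * q < x * q.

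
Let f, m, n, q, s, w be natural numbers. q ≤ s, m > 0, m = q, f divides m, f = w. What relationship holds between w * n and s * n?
w * n ≤ s * n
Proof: f divides m and m > 0, therefore f ≤ m. Since m = q, f ≤ q. f = w, so w ≤ q. From q ≤ s, w ≤ s. By multiplying by a non-negative, w * n ≤ s * n.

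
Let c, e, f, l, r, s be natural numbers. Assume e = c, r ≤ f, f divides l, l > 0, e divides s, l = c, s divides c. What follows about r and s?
r ≤ s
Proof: e = c and e divides s, thus c divides s. Because s divides c, c = s. Since l = c, l = s. f divides l and l > 0, hence f ≤ l. r ≤ f, so r ≤ l. l = s, so r ≤ s.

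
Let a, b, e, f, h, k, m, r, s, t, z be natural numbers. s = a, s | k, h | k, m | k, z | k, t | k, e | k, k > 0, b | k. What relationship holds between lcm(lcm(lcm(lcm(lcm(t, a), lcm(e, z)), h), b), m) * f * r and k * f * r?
lcm(lcm(lcm(lcm(lcm(t, a), lcm(e, z)), h), b), m) * f * r ≤ k * f * r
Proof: s = a and s | k, so a | k. Since t | k, lcm(t, a) | k. e | k and z | k, therefore lcm(e, z) | k. Since lcm(t, a) | k, lcm(lcm(t, a), lcm(e, z)) | k. Since h | k, lcm(lcm(lcm(t, a), lcm(e, z)), h) | k. b | k, so lcm(lcm(lcm(lcm(t, a), lcm(e, z)), h), b) | k. Because m | k, lcm(lcm(lcm(lcm(lcm(t, a), lcm(e, z)), h), b), m) | k. Since k > 0, lcm(lcm(lcm(lcm(lcm(t, a), lcm(e, z)), h), b), m) ≤ k. Then lcm(lcm(lcm(lcm(lcm(t, a), lcm(e, z)), h), b), m) * f ≤ k * f. Then lcm(lcm(lcm(lcm(lcm(t, a), lcm(e, z)), h), b), m) * f * r ≤ k * f * r.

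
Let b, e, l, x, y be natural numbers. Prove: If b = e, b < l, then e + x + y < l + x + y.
b = e and b < l, hence e < l. Then e + x < l + x. Then e + x + y < l + x + y.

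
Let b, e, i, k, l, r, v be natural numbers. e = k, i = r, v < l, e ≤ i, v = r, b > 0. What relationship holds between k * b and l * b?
k * b < l * b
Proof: i = r and e ≤ i, hence e ≤ r. e = k, so k ≤ r. v = r and v < l, so r < l. k ≤ r, so k < l. Since b > 0, k * b < l * b.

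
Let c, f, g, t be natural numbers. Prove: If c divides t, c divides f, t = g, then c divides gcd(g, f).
t = g and c divides t, therefore c divides g. Since c divides f, c divides gcd(g, f).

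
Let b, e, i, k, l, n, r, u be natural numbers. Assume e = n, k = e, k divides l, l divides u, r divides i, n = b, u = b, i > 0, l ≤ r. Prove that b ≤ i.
u = b and l divides u, hence l divides b. From k = e and e = n, k = n. Because k divides l, n divides l. n = b, so b divides l. Since l divides b, l = b. Since r divides i and i > 0, r ≤ i. l ≤ r, so l ≤ i. Since l = b, b ≤ i.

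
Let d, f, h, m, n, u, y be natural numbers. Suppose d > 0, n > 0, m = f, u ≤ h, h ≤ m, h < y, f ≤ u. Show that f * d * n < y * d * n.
From m = f and h ≤ m, h ≤ f. f ≤ u and u ≤ h, thus f ≤ h. Since h ≤ f, h = f. Since h < y, f < y. d > 0, so f * d < y * d. n > 0, so f * d * n < y * d * n.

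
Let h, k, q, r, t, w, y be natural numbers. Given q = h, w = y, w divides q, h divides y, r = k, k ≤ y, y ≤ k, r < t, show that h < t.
w = y and w divides q, hence y divides q. q = h, so y divides h. Since h divides y, y = h. Since k ≤ y and y ≤ k, k = y. r = k, so r = y. Since r < t, y < t. Because y = h, h < t.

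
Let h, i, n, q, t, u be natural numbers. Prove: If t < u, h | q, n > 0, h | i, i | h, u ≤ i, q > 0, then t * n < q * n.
Since t < u and u ≤ i, t < i. h | i and i | h, hence h = i. Since h | q, i | q. q > 0, so i ≤ q. t < i, so t < q. From n > 0, t * n < q * n.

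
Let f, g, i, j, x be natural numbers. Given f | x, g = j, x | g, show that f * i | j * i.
g = j and x | g, thus x | j. From f | x, f | j. Then f * i | j * i.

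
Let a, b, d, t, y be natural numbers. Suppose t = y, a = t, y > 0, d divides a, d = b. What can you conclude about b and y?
b ≤ y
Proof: a = t and d divides a, thus d divides t. t = y, so d divides y. y > 0, so d ≤ y. d = b, so b ≤ y.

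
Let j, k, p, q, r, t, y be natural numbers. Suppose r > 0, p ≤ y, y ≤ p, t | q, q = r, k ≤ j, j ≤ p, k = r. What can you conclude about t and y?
t ≤ y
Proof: p ≤ y and y ≤ p, therefore p = y. q = r and t | q, so t | r. r > 0, so t ≤ r. Because k = r and k ≤ j, r ≤ j. t ≤ r, so t ≤ j. Since j ≤ p, t ≤ p. Since p = y, t ≤ y.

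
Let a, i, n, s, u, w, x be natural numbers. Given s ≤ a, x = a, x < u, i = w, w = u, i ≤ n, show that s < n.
From x = a and x < u, a < u. Since s ≤ a, s < u. i = w and w = u, so i = u. i ≤ n, so u ≤ n. s < u, so s < n.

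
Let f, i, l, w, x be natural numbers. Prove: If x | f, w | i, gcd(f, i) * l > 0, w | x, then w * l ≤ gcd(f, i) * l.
Because w | x and x | f, w | f. w | i, so w | gcd(f, i). Then w * l | gcd(f, i) * l. gcd(f, i) * l > 0, so w * l ≤ gcd(f, i) * l.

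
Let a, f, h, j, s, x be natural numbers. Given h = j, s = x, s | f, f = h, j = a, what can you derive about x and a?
x | a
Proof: h = j and j = a, so h = a. f = h and s | f, thus s | h. s = x, so x | h. Because h = a, x | a.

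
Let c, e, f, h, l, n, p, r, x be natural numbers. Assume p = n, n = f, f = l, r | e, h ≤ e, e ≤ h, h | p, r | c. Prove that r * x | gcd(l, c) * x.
Since p = n and n = f, p = f. Since f = l, p = l. Since h ≤ e and e ≤ h, h = e. h | p, so e | p. Since r | e, r | p. Since p = l, r | l. Since r | c, r | gcd(l, c). Then r * x | gcd(l, c) * x.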